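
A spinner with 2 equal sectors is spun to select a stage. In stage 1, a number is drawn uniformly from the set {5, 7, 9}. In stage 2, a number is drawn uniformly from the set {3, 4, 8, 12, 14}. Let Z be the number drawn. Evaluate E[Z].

38/5

E[Z | stage 1] = (5+7+9)/3 = 7.
E[Z | stage 2] = (3+4+8+12+14)/5 = 41/5.
E[Z] = (1/2)·(7) + (1/2)·(41/5) = 38/5.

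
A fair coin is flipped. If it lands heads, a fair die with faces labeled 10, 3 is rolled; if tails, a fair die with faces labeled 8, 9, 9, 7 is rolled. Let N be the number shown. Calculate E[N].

59/8

E[N | heads] = (10+3)/2 = 13/2.
E[N | tails] = (8+9+9+7)/4 = 33/4.
By the law of total expectation,
E[N] = (1/2)·(13/2) + (1/2)·(33/4) = 59/8.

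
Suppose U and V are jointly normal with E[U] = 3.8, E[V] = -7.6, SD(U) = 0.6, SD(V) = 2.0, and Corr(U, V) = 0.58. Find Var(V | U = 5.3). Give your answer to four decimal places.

The conditional variance in a bivariate normal is σ_V²(1 − ρ²), independent of x.
Var(V | U=5.3) = (2.0)²·(1 − (0.58)²) = 4·0.6636 = 2.6544.

2.6544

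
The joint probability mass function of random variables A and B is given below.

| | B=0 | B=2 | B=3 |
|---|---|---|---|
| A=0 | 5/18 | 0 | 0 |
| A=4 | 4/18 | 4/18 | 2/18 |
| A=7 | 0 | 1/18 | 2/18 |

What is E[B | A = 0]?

0

P(A = 0) = 5/18.
Σ B·P over the event = 0·(5/18) = 0.
E[B | A = 0] = (0) / (5/18) = 0.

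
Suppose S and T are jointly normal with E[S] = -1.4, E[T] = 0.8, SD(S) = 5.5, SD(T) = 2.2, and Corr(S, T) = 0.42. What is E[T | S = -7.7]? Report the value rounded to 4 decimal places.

E[T | S=x] = μ_T + ρ(σ_T/σ_S)(x − μ_S) for jointly normal variables.
E[T | S=-7.7] = 0.8 + (0.42)·(2.2/5.5)·(-7.7 − (-1.4)) = 0.8 + (0.168)·(-6.3) = -0.2584.

-0.2584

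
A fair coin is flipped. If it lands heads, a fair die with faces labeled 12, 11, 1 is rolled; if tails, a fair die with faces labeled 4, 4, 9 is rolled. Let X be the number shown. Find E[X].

E[X | heads] = (12+11+1)/3 = 8.
E[X | tails] = (4+4+9)/3 = 17/3.
By the law of total expectation,
E[X] = (1/2)·(8) + (1/2)·(17/3) = 41/6.

41/6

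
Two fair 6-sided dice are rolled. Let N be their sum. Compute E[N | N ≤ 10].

P(N ≤ 10) = 11/12.
E[N | N ≤ 10] = (109/18) / (11/12) = 218/33.

218/33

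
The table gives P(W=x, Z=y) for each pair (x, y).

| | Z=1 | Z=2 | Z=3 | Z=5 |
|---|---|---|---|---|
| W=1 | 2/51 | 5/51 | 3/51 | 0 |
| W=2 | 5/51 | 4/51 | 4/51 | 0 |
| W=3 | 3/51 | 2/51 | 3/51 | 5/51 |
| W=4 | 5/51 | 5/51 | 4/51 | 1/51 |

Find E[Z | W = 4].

P(W = 4) = 5/17.
Σ Z·P over the event = 1·(5/51) + 2·(5/51) + 3·(4/51) + 5·(1/51) = 32/51.
E[Z | W = 4] = (32/51) / (5/17) = 32/15.

32/15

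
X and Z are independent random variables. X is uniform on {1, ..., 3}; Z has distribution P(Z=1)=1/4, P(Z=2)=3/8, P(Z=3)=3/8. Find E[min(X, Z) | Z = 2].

5/3

P(Z = 2) = 3/8.
Summing min(X,Z)·P(x,y) over outcomes with Z = 2 gives 5/8.
E[min(X, Z) | Z = 2] = (5/8) / (3/8) = 5/3.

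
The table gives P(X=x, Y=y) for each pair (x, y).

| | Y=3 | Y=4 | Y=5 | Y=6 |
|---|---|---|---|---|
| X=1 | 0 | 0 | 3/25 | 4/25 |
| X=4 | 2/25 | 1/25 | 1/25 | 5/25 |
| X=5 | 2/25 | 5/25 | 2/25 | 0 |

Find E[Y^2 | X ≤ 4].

P(X ≤ 4) = 16/25.
Σ Y^2·P over the event = 25·(3/25) + 36·(4/25) + 9·(2/25) + 16·(1/25) + 25·(1/25) + 36·(5/25) = 458/25.
E[Y^2 | X ≤ 4] = (458/25) / (16/25) = 229/8.

229/8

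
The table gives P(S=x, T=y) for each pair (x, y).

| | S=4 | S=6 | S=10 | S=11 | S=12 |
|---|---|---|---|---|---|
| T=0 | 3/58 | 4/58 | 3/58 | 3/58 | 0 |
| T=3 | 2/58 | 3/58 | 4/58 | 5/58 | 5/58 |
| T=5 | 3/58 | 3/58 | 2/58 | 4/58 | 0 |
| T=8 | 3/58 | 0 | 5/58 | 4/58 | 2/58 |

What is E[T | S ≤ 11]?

P(S ≤ 11) = 51/58.
Summing T·P(S=x,T=y) over the conditioning event gives 99/29.
E[T | S ≤ 11] = (99/29) / (51/58) = 66/17.

66/17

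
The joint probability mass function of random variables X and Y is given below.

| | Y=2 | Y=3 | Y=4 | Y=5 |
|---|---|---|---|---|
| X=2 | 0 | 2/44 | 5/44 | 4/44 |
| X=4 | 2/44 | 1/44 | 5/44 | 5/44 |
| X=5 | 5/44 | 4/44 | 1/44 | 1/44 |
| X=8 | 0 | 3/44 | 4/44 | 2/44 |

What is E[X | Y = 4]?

67/15

P(Y = 4) = 15/44.
Summing X·P(X=x,Y=y) over the conditioning event gives 67/44.
E[X | Y = 4] = (67/44) / (15/44) = 67/15.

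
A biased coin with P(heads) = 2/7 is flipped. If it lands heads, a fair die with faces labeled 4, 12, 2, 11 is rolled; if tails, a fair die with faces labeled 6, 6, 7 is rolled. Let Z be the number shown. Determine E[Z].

277/42

E[Z | heads] = (4+12+2+11)/4 = 29/4.
E[Z | tails] = (6+6+7)/3 = 19/3.
By the law of total expectation,
E[Z] = (2/7)·(29/4) + (5/7)·(19/3) = 277/42.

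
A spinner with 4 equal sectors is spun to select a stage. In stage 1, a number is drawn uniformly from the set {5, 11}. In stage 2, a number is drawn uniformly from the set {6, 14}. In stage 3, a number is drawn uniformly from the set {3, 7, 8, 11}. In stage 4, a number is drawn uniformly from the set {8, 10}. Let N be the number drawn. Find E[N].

E[N | stage 1] = (5+11)/2 = 8.
E[N | stage 2] = (6+14)/2 = 10.
E[N | stage 3] = (3+7+8+11)/4 = 29/4.
E[N | stage 4] = (8+10)/2 = 9.
E[N] = (1/4)·(8) + (1/4)·(10) + (1/4)·(29/4) + (1/4)·(9) = 137/16.

137/16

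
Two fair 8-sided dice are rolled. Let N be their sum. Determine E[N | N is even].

P(N is even) = 1/2.
Σ over the event: 2·1/64 + 4·3/64 + 6·5/64 + 8·7/64 + 10·7/64 + 12·5/64 + 14·3/64 + 16·1/64 = 9/2.
E[N | N is even] = (9/2) / (1/2) = 9.

9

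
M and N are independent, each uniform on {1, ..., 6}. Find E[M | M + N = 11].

P(M + N = 11) = 1/18.
Summing M·P(x,y) over outcomes with M + N = 11 gives 11/36.
E[M | M + N = 11] = (11/36) / (1/18) = 11/2.

11/2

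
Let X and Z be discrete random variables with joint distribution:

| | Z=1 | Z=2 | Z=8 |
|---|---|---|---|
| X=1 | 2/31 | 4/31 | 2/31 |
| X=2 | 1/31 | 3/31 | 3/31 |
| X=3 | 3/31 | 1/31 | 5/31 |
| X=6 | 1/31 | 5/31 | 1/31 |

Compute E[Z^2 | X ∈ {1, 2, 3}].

113/4

P(X ∈ {1, 2, 3}) = 24/31.
Summing Z^2·P(X=x,Z=y) over the conditioning event gives 678/31.
E[Z^2 | X ∈ {1, 2, 3}] = (678/31) / (24/31) = 113/4.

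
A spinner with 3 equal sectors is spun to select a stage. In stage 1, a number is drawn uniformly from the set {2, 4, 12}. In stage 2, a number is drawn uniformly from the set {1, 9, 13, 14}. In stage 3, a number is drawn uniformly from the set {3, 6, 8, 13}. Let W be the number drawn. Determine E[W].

91/12

E[W | stage 1] = (2+4+12)/3 = 6.
E[W | stage 2] = (1+9+13+14)/4 = 37/4.
E[W | stage 3] = (3+6+8+13)/4 = 15/2.
E[W] = (1/3)·(6) + (1/3)·(37/4) + (1/3)·(15/2) = 91/12.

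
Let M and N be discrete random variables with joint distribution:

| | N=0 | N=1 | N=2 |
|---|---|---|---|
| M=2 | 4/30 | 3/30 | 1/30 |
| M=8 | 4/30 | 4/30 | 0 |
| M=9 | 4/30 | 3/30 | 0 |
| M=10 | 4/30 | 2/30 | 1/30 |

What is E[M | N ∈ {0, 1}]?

P(N ∈ {0, 1}) = 14/15.
Σ M·P over the event = 2·(4/30) + 2·(3/30) + 8·(4/30) + 8·(4/30) + 9·(4/30) + 9·(3/30) + 10·(4/30) + 10·(2/30) = 67/10.
E[M | N ∈ {0, 1}] = (67/10) / (14/15) = 201/28.

201/28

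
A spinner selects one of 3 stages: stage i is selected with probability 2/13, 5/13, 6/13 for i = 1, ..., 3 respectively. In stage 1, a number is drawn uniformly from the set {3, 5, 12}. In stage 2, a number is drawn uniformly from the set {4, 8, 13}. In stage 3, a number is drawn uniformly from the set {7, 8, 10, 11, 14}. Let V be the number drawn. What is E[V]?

115/13

E[V | stage 1] = (3+5+12)/3 = 20/3.
E[V | stage 2] = (4+8+13)/3 = 25/3.
E[V | stage 3] = (7+8+10+11+14)/5 = 10.
By the law of total expectation,
E[V] = (2/13)·(20/3) + (5/13)·(25/3) + (6/13)·(10) = 115/13.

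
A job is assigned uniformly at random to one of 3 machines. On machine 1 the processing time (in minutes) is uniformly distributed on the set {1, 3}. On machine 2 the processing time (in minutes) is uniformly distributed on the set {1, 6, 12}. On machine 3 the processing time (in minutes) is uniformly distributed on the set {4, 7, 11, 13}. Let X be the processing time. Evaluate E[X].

205/36

E[X | machine 1] = (1+3)/2 = 2.
E[X | machine 2] = (1+6+12)/3 = 19/3.
E[X | machine 3] = (4+7+11+13)/4 = 35/4.
E[X] = (1/3)·(2) + (1/3)·(19/3) + (1/3)·(35/4) = 205/36.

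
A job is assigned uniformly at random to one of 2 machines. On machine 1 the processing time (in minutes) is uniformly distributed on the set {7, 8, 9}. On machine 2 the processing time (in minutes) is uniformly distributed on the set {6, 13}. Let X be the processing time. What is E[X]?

35/4

E[X | machine 1] = (7+8+9)/3 = 8.
E[X | machine 2] = (6+13)/2 = 19/2.
E[X] = (1/2)·(8) + (1/2)·(19/2) = 35/4.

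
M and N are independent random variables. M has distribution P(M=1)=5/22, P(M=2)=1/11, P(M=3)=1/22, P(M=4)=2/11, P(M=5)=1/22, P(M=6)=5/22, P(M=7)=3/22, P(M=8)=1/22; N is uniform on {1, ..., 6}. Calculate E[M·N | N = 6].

P(N = 6) = 1/6.
Summing MN·P(x,y) over outcomes with N = 6 gives 46/11.
E[M·N | N = 6] = (46/11) / (1/6) = 276/11.

276/11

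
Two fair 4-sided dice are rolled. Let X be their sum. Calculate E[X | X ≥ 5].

P(X ≥ 5) = 5/8.
Σ over the event: 5·1/4 + 6·3/16 + 7·1/8 + 8·1/16 = 15/4.
E[X | X ≥ 5] = (15/4) / (5/8) = 6.

6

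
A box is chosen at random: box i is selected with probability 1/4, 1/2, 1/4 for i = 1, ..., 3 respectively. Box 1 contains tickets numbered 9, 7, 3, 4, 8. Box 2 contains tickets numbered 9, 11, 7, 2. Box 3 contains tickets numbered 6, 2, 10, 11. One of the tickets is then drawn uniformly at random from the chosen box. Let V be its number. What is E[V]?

E[V | box 1] = (9+7+3+4+8)/5 = 31/5.
E[V | box 2] = (9+11+7+2)/4 = 29/4.
E[V | box 3] = (6+2+10+11)/4 = 29/4.
E[V] = (1/4)·(31/5) + (1/2)·(29/4) + (1/4)·(29/4) = 559/80.

559/80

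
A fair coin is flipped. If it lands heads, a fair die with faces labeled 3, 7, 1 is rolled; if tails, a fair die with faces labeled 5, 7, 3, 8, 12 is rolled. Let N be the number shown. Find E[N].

16/3

E[N | heads] = (3+7+1)/3 = 11/3.
E[N | tails] = (5+7+3+8+12)/5 = 7.
E[N] = (1/2)·(11/3) + (1/2)·(7) = 16/3.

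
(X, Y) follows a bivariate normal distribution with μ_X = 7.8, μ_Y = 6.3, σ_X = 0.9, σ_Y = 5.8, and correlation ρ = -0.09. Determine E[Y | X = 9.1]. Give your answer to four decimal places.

The regression of Y on X has slope ρ·σ_Y/σ_X and passes through (μ_X, μ_Y).
E[Y | X=9.1] = 6.3 + (-0.09)·(5.8/0.9)·(9.1 − (7.8)) = 6.3 + (-0.58)·(1.3) = 5.5460.

5.5460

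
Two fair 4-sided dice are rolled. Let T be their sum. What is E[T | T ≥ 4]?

72/13

P(T ≥ 4) = 13/16.
Σ over the event: 4·3/16 + 5·1/4 + 6·3/16 + 7·1/8 + 8·1/16 = 9/2.
E[T | T ≥ 4] = (9/2) / (13/16) = 72/13.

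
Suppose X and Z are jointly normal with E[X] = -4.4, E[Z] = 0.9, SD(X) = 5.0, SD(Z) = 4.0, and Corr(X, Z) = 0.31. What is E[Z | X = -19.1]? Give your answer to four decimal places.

The regression of Z on X has slope ρ·σ_Z/σ_X and passes through (μ_X, μ_Z).
E[Z | X=-19.1] = 0.9 + (0.31)·(4.0/5.0)·(-19.1 − (-4.4)) = 0.9 + (0.248)·(-14.7) = -2.7456.

-2.7456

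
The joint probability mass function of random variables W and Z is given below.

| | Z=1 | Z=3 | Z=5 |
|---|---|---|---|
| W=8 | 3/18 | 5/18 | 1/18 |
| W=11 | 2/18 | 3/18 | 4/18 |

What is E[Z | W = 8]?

P(W = 8) = 1/2.
Σ Z·P over the event = 1·(3/18) + 3·(5/18) + 5·(1/18) = 23/18.
E[Z | W = 8] = (23/18) / (1/2) = 23/9.

23/9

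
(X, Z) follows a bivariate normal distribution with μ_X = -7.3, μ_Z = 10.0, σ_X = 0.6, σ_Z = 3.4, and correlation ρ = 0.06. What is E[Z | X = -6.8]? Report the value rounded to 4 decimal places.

For a bivariate normal, E[Z | X=x] = μ_Z + ρ·(σ_Z/σ_X)·(x − μ_X).
E[Z | X=-6.8] = 10.0 + (0.06)·(3.4/0.6)·(-6.8 − (-7.3)) = 10.0 + (0.34)·(0.5) = 10.1700.

10.1700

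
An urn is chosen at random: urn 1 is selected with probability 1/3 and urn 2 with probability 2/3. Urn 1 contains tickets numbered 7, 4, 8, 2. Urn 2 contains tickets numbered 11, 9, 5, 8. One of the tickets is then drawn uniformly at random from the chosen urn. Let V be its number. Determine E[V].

29/4

E[V | urn 1] = (7+4+8+2)/4 = 21/4.
E[V | urn 2] = (11+9+5+8)/4 = 33/4.
By the law of total expectation,
E[V] = (1/3)·(21/4) + (2/3)·(33/4) = 29/4.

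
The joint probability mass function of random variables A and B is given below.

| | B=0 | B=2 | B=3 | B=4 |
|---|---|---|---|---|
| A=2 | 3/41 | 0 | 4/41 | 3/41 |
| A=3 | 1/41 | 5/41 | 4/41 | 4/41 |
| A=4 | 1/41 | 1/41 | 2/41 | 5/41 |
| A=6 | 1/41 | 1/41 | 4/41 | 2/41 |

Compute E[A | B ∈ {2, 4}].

25/7

P(B ∈ {2, 4}) = 21/41.
Σ A·P over the event = 2·(3/41) + 3·(5/41) + 3·(4/41) + 4·(1/41) + 4·(5/41) + 6·(1/41) + 6·(2/41) = 75/41.
E[A | B ∈ {2, 4}] = (75/41) / (21/41) = 25/7.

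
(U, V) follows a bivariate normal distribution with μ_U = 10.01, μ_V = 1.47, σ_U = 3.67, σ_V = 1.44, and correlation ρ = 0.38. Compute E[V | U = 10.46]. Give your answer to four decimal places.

The regression of V on U has slope ρ·σ_V/σ_U and passes through (μ_U, μ_V).
E[V | U=10.46] = 1.47 + (0.38)·(1.44/3.67)·(10.46 − (10.01)) = 1.47 + (0.1491)·(0.45) = 1.5371.

1.5371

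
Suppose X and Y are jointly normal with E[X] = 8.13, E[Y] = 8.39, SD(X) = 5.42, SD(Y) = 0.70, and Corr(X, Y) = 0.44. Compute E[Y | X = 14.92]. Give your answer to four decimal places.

The regression of Y on X has slope ρ·σ_Y/σ_X and passes through (μ_X, μ_Y).
E[Y | X=14.92] = 8.39 + (0.44)·(0.70/5.42)·(14.92 − (8.13)) = 8.39 + (0.056827)·(6.79) = 8.7759.

8.7759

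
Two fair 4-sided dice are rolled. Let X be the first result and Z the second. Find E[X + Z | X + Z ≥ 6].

20/3

Outcomes with X + Z ≥ 6: (2,4), (3,3), (3,4), (4,2), (4,3), (4,4), each with probability 1/16.
E[X + Z | X + Z ≥ 6] = (6 + 6 + 7 + 6 + 7 + 8) / 6 = 20/3.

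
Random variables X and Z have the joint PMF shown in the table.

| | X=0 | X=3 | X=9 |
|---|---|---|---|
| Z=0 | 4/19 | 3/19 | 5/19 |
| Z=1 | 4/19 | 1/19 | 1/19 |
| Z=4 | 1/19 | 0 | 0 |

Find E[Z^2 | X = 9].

P(X = 9) = 6/19.
Σ Z^2·P over the event = 0·(5/19) + 1·(1/19) = 1/19.
E[Z^2 | X = 9] = (1/19) / (6/19) = 1/6.

1/6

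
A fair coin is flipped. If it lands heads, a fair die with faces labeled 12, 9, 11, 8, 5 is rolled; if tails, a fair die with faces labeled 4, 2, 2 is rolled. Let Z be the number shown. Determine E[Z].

E[Z | heads] = (12+9+11+8+5)/5 = 9.
E[Z | tails] = (4+2+2)/3 = 8/3.
By the law of total expectation,
E[Z] = (1/2)·(9) + (1/2)·(8/3) = 35/6.

35/6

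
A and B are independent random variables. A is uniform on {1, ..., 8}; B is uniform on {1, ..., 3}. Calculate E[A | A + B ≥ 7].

77/12

P(A + B ≥ 7) = 1/2.
Summing A·P(x,y) over outcomes with A + B ≥ 7 gives 77/24.
E[A | A + B ≥ 7] = (77/24) / (1/2) = 77/12.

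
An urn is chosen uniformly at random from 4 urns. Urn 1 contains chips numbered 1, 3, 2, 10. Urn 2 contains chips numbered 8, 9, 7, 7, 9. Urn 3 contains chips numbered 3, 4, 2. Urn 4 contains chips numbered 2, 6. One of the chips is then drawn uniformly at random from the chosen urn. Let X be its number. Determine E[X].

19/4

E[X | urn 1] = (1+3+2+10)/4 = 4.
E[X | urn 2] = (8+9+7+7+9)/5 = 8.
E[X | urn 3] = (3+4+2)/3 = 3.
E[X | urn 4] = (2+6)/2 = 4.
E[X] = (1/4)·(4) + (1/4)·(8) + (1/4)·(3) + (1/4)·(4) = 19/4.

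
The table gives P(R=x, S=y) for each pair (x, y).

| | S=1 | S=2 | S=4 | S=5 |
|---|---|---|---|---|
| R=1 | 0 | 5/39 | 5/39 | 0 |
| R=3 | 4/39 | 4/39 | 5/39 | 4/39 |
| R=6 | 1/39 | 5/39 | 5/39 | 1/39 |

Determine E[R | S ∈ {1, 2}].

P(S ∈ {1, 2}) = 19/39.
Σ R·P over the event = 1·(5/39) + 3·(4/39) + 3·(4/39) + 6·(1/39) + 6·(5/39) = 5/3.
E[R | S ∈ {1, 2}] = (5/3) / (19/39) = 65/19.

65/19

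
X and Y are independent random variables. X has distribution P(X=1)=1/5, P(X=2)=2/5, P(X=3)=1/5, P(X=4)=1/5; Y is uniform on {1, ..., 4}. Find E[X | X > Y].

P(X > Y) = 7/20.
Summing X·P(x,y) over outcomes with X > Y gives 11/10.
E[X | X > Y] = (11/10) / (7/20) = 22/7.

22/7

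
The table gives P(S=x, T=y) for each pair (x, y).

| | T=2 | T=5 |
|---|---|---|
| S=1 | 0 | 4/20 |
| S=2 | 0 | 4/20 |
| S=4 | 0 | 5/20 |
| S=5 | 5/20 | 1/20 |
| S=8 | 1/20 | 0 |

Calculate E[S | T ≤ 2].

P(T ≤ 2) = 3/10.
Σ S·P over the event = 5·(5/20) + 8·(1/20) = 33/20.
E[S | T ≤ 2] = (33/20) / (3/10) = 11/2.

11/2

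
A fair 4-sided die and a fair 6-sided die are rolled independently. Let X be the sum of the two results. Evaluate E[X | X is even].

6

P(X is even) = 1/2.
Σ over the event: 2·1/24 + 4·1/8 + 6·1/6 + 8·1/8 + 10·1/24 = 3.
E[X | X is even] = (3) / (1/2) = 6.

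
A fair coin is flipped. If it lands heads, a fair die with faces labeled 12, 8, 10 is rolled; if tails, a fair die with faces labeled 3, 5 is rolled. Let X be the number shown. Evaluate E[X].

7

E[X | heads] = (12+8+10)/3 = 10.
E[X | tails] = (3+5)/2 = 4.
E[X] = (1/2)·(10) + (1/2)·(4) = 7.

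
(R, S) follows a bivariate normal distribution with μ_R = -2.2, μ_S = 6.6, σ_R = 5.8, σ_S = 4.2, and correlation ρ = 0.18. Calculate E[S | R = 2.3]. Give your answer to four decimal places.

7.1866

E[S | R=x] = μ_S + ρ(σ_S/σ_R)(x − μ_R) for jointly normal variables.
E[S | R=2.3] = 6.6 + (0.18)·(4.2/5.8)·(2.3 − (-2.2)) = 6.6 + (0.130345)·(4.5) = 7.1866.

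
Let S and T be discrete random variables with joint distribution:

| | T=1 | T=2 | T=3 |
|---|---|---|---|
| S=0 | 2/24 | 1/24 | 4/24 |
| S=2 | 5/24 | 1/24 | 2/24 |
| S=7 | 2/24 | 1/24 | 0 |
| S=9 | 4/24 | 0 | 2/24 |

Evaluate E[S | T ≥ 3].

11/4

P(T ≥ 3) = 1/3.
Σ S·P over the event = 0·(4/24) + 2·(2/24) + 9·(2/24) = 11/12.
E[S | T ≥ 3] = (11/12) / (1/3) = 11/4.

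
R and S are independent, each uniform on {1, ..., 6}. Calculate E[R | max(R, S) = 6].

P(max(R, S) = 6) = 11/36.
Summing R·P(x,y) over outcomes with max(R, S) = 6 gives 17/12.
E[R | max(R, S) = 6] = (17/12) / (11/36) = 51/11.

51/11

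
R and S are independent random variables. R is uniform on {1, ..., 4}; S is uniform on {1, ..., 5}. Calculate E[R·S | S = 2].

Outcomes with S = 2: (1,2), (2,2), (3,2), (4,2), each with probability 1/20.
E[R·S | S = 2] = (2 + 4 + 6 + 8) / 4 = 5.

5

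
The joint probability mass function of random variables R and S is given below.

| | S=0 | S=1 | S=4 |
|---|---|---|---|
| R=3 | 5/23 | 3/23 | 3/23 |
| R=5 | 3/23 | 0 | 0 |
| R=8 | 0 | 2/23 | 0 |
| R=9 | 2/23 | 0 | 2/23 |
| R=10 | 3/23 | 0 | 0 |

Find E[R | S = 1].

5

P(S = 1) = 5/23.
Σ R·P over the event = 3·(3/23) + 8·(2/23) = 25/23.
E[R | S = 1] = (25/23) / (5/23) = 5.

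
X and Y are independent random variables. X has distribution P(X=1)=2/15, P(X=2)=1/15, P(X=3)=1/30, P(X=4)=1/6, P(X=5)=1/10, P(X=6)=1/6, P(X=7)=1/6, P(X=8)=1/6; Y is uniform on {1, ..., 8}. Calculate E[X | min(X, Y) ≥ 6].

P(min(X, Y) ≥ 6) = 3/16.
Summing X·P(x,y) over outcomes with min(X, Y) ≥ 6 gives 21/16.
E[X | min(X, Y) ≥ 6] = (21/16) / (3/16) = 7.

7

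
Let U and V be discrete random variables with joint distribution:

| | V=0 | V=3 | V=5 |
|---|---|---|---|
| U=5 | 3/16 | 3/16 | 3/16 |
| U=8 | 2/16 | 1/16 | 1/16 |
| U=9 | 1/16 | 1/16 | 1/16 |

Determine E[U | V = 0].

P(V = 0) = 3/8.
Σ U·P over the event = 5·(3/16) + 8·(2/16) + 9·(1/16) = 5/2.
E[U | V = 0] = (5/2) / (3/8) = 20/3.

20/3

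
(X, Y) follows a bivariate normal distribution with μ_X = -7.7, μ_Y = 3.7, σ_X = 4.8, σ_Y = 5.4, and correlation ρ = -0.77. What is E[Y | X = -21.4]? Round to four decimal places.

15.5676

For a bivariate normal, E[Y | X=x] = μ_Y + ρ·(σ_Y/σ_X)·(x − μ_X).
E[Y | X=-21.4] = 3.7 + (-0.77)·(5.4/4.8)·(-21.4 − (-7.7)) = 3.7 + (-0.86625)·(-13.7) = 15.5676.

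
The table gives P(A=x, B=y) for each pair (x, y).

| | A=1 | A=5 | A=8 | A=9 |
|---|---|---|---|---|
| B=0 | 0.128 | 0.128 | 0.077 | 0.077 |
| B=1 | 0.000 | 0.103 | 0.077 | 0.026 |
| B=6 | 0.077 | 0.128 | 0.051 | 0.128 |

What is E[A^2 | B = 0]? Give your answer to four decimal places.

35.3488

P(B = 0) = 0.410.
Summing A^2·P(A=x,B=y) over the conditioning event gives 14.493.
E[A^2 | B = 0] = (14.493) / (0.410) = 35.3488.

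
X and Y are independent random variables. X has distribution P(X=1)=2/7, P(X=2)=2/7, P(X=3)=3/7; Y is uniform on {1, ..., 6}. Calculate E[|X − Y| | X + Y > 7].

P(X + Y > 7) = 4/21.
Summing |X−Y|·P(x,y) over outcomes with X + Y > 7 gives 23/42.
E[|X − Y| | X + Y > 7] = (23/42) / (4/21) = 23/8.

23/8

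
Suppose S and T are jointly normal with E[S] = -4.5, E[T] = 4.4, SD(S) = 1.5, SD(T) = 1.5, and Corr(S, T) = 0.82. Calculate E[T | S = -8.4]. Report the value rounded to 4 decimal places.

1.2020

The regression of T on S has slope ρ·σ_T/σ_S and passes through (μ_S, μ_T).
E[T | S=-8.4] = 4.4 + (0.82)·(1.5/1.5)·(-8.4 − (-4.5)) = 4.4 + (0.82)·(-3.9) = 1.2020.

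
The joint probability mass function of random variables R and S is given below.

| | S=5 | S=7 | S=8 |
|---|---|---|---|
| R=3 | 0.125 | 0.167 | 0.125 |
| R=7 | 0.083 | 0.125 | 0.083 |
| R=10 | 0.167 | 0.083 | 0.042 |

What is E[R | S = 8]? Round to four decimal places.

P(S = 8) = 0.250.
Σ R·P over the event = 3·(0.125) + 7·(0.083) + 10·(0.042) = 1.376.
E[R | S = 8] = (1.376) / (0.250) = 5.5040.

5.5040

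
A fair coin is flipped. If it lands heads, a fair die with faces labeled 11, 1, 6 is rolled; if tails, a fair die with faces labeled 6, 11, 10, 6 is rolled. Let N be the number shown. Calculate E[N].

57/8

E[N | heads] = (11+1+6)/3 = 6.
E[N | tails] = (6+11+10+6)/4 = 33/4.
E[N] = (1/2)·(6) + (1/2)·(33/4) = 57/8.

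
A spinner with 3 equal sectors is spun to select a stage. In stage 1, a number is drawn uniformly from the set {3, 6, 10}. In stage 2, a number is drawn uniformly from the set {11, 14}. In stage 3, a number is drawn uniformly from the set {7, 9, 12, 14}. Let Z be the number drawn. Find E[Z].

E[Z | stage 1] = (3+6+10)/3 = 19/3.
E[Z | stage 2] = (11+14)/2 = 25/2.
E[Z | stage 3] = (7+9+12+14)/4 = 21/2.
By the law of total expectation,
E[Z] = (1/3)·(19/3) + (1/3)·(25/2) + (1/3)·(21/2) = 88/9.

88/9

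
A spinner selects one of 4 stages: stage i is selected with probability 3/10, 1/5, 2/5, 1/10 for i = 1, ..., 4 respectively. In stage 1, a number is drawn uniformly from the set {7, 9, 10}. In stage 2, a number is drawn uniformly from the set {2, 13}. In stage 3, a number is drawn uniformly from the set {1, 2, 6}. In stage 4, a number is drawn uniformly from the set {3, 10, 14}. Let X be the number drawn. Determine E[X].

31/5

E[X | stage 1] = (7+9+10)/3 = 26/3.
E[X | stage 2] = (2+13)/2 = 15/2.
E[X | stage 3] = (1+2+6)/3 = 3.
E[X | stage 4] = (3+10+14)/3 = 9.
E[X] = (3/10)·(26/3) + (1/5)·(15/2) + (2/5)·(3) + (1/10)·(9) = 31/5.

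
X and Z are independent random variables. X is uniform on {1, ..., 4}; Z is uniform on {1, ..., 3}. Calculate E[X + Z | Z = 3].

11/2

P(Z = 3) = 1/3.
Summing (X+Z)·P(x,y) over outcomes with Z = 3 gives 11/6.
E[X + Z | Z = 3] = (11/6) / (1/3) = 11/2.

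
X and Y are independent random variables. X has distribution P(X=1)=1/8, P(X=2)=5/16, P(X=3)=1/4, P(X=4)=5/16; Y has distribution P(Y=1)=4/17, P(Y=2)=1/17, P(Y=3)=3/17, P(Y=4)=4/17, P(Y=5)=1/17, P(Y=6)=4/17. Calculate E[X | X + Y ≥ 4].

349/121

P(X + Y ≥ 4) = 121/136.
Summing X·P(x,y) over outcomes with X + Y ≥ 4 gives 349/136.
E[X | X + Y ≥ 4] = (349/136) / (121/136) = 349/121.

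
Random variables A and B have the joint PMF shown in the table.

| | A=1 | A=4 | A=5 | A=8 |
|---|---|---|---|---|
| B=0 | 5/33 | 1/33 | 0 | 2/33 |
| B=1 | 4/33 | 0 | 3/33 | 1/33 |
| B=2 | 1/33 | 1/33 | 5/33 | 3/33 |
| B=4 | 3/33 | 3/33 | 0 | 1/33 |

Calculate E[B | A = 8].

P(A = 8) = 7/33.
Summing B·P(A=x,B=y) over the conditioning event gives 1/3.
E[B | A = 8] = (1/3) / (7/33) = 11/7.

11/7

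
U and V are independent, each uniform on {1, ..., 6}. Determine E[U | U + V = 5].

Outcomes with U + V = 5: (1,4), (2,3), (3,2), (4,1), each with probability 1/36.
E[U | U + V = 5] = (1 + 2 + 3 + 4) / 4 = 5/2.

5/2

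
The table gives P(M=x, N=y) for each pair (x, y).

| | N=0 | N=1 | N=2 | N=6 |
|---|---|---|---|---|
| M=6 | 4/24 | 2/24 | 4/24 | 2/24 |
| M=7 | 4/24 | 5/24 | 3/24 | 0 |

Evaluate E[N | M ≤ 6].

11/6

P(M ≤ 6) = 1/2.
Σ N·P over the event = 0·(4/24) + 1·(2/24) + 2·(4/24) + 6·(2/24) = 11/12.
E[N | M ≤ 6] = (11/12) / (1/2) = 11/6.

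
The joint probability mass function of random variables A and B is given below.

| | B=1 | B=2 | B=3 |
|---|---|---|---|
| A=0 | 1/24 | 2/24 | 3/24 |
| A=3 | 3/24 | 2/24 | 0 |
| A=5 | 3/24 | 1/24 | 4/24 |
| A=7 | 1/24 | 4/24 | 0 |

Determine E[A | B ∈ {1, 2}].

70/17

P(B ∈ {1, 2}) = 17/24.
Σ A·P over the event = 0·(1/24) + 0·(2/24) + 3·(3/24) + 3·(2/24) + 5·(3/24) + 5·(1/24) + 7·(1/24) + 7·(4/24) = 35/12.
E[A | B ∈ {1, 2}] = (35/12) / (17/24) = 70/17.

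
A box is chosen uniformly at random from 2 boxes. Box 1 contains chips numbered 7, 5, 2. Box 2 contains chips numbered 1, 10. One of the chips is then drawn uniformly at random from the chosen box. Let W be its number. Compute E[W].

E[W | box 1] = (7+5+2)/3 = 14/3.
E[W | box 2] = (1+10)/2 = 11/2.
By the law of total expectation,
E[W] = (1/2)·(14/3) + (1/2)·(11/2) = 61/12.

61/12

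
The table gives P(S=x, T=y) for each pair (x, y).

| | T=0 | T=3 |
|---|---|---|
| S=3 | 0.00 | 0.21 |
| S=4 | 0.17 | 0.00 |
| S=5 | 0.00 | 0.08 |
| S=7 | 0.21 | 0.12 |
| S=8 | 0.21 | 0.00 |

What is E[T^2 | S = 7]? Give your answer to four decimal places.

P(S = 7) = 0.33.
Summing T^2·P(S=x,T=y) over the conditioning event gives 1.08.
E[T^2 | S = 7] = (1.08) / (0.33) = 3.2727.

3.2727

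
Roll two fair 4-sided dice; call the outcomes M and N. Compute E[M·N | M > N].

Outcomes with M > N: (2,1), (3,1), (3,2), (4,1), (4,2), (4,3), each with probability 1/16.
E[M·N | M > N] = (2 + 3 + 6 + 4 + 8 + 12) / 6 = 35/6.

35/6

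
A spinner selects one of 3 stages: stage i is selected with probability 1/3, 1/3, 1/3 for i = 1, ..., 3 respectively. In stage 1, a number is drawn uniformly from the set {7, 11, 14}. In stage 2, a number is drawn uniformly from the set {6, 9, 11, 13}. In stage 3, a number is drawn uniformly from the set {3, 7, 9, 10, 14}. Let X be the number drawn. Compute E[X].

1741/180

E[X | stage 1] = (7+11+14)/3 = 32/3.
E[X | stage 2] = (6+9+11+13)/4 = 39/4.
E[X | stage 3] = (3+7+9+10+14)/5 = 43/5.
By the law of total expectation,
E[X] = (1/3)·(32/3) + (1/3)·(39/4) + (1/3)·(43/5) = 1741/180.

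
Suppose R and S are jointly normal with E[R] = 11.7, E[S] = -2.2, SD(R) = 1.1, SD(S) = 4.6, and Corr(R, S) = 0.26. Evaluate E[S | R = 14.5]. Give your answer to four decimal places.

0.8444

The regression of S on R has slope ρ·σ_S/σ_R and passes through (μ_R, μ_S).
E[S | R=14.5] = -2.2 + (0.26)·(4.6/1.1)·(14.5 − (11.7)) = -2.2 + (1.0873)·(2.8) = 0.8444.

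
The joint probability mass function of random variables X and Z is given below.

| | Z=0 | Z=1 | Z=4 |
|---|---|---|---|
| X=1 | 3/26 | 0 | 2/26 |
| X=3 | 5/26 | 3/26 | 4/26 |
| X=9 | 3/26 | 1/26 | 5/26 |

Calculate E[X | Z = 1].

P(Z = 1) = 2/13.
Σ X·P over the event = 3·(3/26) + 9·(1/26) = 9/13.
E[X | Z = 1] = (9/13) / (2/13) = 9/2.

9/2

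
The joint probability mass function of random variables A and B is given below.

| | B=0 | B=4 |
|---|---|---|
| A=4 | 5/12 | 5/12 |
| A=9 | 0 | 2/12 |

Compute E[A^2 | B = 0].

P(B = 0) = 5/12.
Σ A^2·P over the event = 16·(5/12) = 20/3.
E[A^2 | B = 0] = (20/3) / (5/12) = 16.

16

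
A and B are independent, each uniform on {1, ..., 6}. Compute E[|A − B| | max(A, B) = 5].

20/9

P(max(A, B) = 5) = 1/4.
Summing |A−B|·P(x,y) over outcomes with max(A, B) = 5 gives 5/9.
E[|A − B| | max(A, B) = 5] = (5/9) / (1/4) = 20/9.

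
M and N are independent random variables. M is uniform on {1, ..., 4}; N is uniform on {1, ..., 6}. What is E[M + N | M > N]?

P(M > N) = 1/4.
Summing (M+N)·P(x,y) over outcomes with M > N gives 5/4.
E[M + N | M > N] = (5/4) / (1/4) = 5.

5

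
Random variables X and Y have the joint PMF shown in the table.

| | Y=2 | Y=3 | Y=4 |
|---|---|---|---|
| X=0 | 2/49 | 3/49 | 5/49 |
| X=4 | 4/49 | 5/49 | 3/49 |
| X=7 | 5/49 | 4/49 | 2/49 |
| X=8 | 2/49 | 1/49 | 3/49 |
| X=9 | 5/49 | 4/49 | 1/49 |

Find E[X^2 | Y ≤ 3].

1506/35

P(Y ≤ 3) = 5/7.
Summing X^2·P(X=x,Y=y) over the conditioning event gives 1506/49.
E[X^2 | Y ≤ 3] = (1506/49) / (5/7) = 1506/35.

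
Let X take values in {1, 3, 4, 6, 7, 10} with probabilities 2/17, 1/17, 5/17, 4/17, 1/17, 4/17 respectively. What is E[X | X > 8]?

10

P(X > 8) = 4/17.
Σ over the event: 10·4/17 = 40/17.
E[X | X > 8] = (40/17) / (4/17) = 10.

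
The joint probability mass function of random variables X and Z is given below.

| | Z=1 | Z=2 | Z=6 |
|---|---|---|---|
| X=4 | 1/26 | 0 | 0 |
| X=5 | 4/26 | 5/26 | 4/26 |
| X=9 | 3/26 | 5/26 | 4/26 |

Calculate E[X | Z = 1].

P(Z = 1) = 4/13.
Σ X·P over the event = 4·(1/26) + 5·(4/26) + 9·(3/26) = 51/26.
E[X | Z = 1] = (51/26) / (4/13) = 51/8.

51/8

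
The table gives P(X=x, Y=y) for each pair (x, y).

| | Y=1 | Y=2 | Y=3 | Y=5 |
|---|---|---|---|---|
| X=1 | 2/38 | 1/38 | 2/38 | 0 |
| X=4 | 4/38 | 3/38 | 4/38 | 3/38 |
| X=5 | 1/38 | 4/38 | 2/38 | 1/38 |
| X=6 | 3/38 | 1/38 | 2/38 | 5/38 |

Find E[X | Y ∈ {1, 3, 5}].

P(Y ∈ {1, 3, 5}) = 29/38.
Summing X·P(X=x,Y=y) over the conditioning event gives 64/19.
E[X | Y ∈ {1, 3, 5}] = (64/19) / (29/38) = 128/29.

128/29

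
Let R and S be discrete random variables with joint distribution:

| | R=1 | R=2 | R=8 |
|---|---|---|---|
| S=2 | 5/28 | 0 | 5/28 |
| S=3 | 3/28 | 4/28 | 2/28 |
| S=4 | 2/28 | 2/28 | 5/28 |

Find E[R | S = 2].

9/2

P(S = 2) = 5/14.
Summing R·P(R=x,S=y) over the conditioning event gives 45/28.
E[R | S = 2] = (45/28) / (5/14) = 9/2.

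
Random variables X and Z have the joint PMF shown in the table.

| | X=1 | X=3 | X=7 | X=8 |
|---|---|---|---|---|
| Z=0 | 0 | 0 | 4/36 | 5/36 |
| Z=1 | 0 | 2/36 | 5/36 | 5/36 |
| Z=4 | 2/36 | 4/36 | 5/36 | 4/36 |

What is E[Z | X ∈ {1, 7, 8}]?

9/5

P(X ∈ {1, 7, 8}) = 5/6.
Σ Z·P over the event = 4·(2/36) + 0·(4/36) + 1·(5/36) + 4·(5/36) + 0·(5/36) + 1·(5/36) + 4·(4/36) = 3/2.
E[Z | X ∈ {1, 7, 8}] = (3/2) / (5/6) = 9/5.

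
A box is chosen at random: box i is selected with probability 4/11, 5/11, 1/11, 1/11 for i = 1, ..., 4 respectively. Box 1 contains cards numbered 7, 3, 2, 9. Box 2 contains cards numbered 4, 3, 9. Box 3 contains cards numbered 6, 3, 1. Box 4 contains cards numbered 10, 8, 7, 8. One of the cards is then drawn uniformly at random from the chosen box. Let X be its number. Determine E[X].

237/44

E[X | box 1] = (7+3+2+9)/4 = 21/4.
E[X | box 2] = (4+3+9)/3 = 16/3.
E[X | box 3] = (6+3+1)/3 = 10/3.
E[X | box 4] = (10+8+7+8)/4 = 33/4.
E[X] = (4/11)·(21/4) + (5/11)·(16/3) + (1/11)·(10/3) + (1/11)·(33/4) = 237/44.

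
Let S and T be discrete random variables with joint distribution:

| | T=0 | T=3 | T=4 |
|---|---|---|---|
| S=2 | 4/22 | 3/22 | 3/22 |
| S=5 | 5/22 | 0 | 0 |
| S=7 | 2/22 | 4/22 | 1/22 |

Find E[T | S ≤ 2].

21/10

P(S ≤ 2) = 5/11.
Summing T·P(S=x,T=y) over the conditioning event gives 21/22.
E[T | S ≤ 2] = (21/22) / (5/11) = 21/10.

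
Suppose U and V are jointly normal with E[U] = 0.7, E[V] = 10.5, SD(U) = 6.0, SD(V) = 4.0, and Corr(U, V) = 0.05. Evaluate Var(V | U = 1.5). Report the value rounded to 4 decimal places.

Var(V | U=x) = (1 − ρ²)·σ_V².
Var(V | U=1.5) = (4.0)²·(1 − (0.05)²) = 16·0.9975 = 15.9600.

15.9600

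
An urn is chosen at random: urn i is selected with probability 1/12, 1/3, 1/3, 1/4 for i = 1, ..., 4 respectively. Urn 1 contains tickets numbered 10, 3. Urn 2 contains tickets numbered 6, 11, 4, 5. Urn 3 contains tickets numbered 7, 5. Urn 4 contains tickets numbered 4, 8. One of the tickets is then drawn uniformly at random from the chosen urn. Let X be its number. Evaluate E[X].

149/24

E[X | urn 1] = (10+3)/2 = 13/2.
E[X | urn 2] = (6+11+4+5)/4 = 13/2.
E[X | urn 3] = (7+5)/2 = 6.
E[X | urn 4] = (4+8)/2 = 6.
By the law of total expectation,
E[X] = (1/12)·(13/2) + (1/3)·(13/2) + (1/3)·(6) + (1/4)·(6) = 149/24.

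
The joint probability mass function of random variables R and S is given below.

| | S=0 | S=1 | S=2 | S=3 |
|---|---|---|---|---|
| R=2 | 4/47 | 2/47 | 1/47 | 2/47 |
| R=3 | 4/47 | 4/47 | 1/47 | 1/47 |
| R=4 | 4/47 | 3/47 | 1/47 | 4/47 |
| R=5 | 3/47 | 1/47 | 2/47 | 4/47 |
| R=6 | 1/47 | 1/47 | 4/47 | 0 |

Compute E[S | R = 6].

P(R = 6) = 6/47.
Σ S·P over the event = 0·(1/47) + 1·(1/47) + 2·(4/47) = 9/47.
E[S | R = 6] = (9/47) / (6/47) = 3/2.

3/2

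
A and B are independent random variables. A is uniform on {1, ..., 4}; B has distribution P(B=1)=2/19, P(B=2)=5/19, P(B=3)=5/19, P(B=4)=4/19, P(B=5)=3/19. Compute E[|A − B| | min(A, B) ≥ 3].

3/4

P(min(A, B) ≥ 3) = 6/19.
Summing |A−B|·P(x,y) over outcomes with min(A, B) ≥ 3 gives 9/38.
E[|A − B| | min(A, B) ≥ 3] = (9/38) / (6/19) = 3/4.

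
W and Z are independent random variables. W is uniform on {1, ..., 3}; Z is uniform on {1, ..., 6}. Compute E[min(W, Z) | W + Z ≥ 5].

P(W + Z ≥ 5) = 2/3.
Summing min(W,Z)·P(x,y) over outcomes with W + Z ≥ 5 gives 25/18.
E[min(W, Z) | W + Z ≥ 5] = (25/18) / (2/3) = 25/12.

25/12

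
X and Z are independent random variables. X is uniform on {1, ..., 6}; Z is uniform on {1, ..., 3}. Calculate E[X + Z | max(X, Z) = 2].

10/3

Outcomes with max(X, Z) = 2: (1,2), (2,1), (2,2), each with probability 1/18.
E[X + Z | max(X, Z) = 2] = (3 + 3 + 4) / 3 = 10/3.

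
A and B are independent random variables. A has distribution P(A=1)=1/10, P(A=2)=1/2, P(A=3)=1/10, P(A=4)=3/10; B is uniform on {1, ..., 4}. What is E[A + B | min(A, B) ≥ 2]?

52/9

P(min(A, B) ≥ 2) = 27/40.
Summing (A+B)·P(x,y) over outcomes with min(A, B) ≥ 2 gives 39/10.
E[A + B | min(A, B) ≥ 2] = (39/10) / (27/40) = 52/9.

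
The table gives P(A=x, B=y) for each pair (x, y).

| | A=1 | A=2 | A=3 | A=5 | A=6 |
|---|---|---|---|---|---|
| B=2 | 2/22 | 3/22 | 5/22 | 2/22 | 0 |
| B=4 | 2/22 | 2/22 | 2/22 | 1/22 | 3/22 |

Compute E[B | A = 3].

18/7

P(A = 3) = 7/22.
Σ B·P over the event = 2·(5/22) + 4·(2/22) = 9/11.
E[B | A = 3] = (9/11) / (7/22) = 18/7.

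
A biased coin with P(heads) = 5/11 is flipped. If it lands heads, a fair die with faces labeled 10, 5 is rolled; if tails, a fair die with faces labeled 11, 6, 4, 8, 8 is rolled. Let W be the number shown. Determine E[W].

819/110

E[W | heads] = (10+5)/2 = 15/2.
E[W | tails] = (11+6+4+8+8)/5 = 37/5.
By the law of total expectation,
E[W] = (5/11)·(15/2) + (6/11)·(37/5) = 819/110.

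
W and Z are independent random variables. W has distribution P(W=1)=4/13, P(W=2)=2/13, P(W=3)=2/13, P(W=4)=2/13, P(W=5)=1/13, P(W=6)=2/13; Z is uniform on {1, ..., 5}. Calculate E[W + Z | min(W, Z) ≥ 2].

P(min(W, Z) ≥ 2) = 36/65.
Summing (W+Z)·P(x,y) over outcomes with min(W, Z) ≥ 2 gives 266/65.
E[W + Z | min(W, Z) ≥ 2] = (266/65) / (36/65) = 133/18.

133/18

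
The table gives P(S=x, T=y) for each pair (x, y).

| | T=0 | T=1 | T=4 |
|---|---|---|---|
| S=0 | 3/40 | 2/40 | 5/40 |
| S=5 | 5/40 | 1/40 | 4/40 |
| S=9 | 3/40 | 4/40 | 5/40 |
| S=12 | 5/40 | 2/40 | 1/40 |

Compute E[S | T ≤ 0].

P(T ≤ 0) = 2/5.
Σ S·P over the event = 0·(3/40) + 5·(5/40) + 9·(3/40) + 12·(5/40) = 14/5.
E[S | T ≤ 0] = (14/5) / (2/5) = 7.

7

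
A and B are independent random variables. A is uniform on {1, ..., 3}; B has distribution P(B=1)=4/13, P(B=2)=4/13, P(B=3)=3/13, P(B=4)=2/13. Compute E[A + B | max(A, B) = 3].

81/17

P(max(A, B) = 3) = 17/39.
Summing (A+B)·P(x,y) over outcomes with max(A, B) = 3 gives 27/13.
E[A + B | max(A, B) = 3] = (27/13) / (17/39) = 81/17.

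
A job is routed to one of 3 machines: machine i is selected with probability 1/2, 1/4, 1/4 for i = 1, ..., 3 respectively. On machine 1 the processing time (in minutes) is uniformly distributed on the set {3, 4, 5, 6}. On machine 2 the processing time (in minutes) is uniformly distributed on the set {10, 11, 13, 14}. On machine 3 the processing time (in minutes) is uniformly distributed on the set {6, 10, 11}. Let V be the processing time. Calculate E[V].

15/2

E[V | machine 1] = (3+4+5+6)/4 = 9/2.
E[V | machine 2] = (10+11+13+14)/4 = 12.
E[V | machine 3] = (6+10+11)/3 = 9.
E[V] = (1/2)·(9/2) + (1/4)·(12) + (1/4)·(9) = 15/2.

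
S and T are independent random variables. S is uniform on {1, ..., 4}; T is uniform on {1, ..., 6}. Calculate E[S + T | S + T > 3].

136/21

P(S + T > 3) = 7/8.
Summing (S+T)·P(x,y) over outcomes with S + T > 3 gives 17/3.
E[S + T | S + T > 3] = (17/3) / (7/8) = 136/21.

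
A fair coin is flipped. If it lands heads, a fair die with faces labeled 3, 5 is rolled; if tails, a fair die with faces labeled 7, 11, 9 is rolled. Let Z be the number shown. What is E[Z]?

E[Z | heads] = (3+5)/2 = 4.
E[Z | tails] = (7+11+9)/3 = 9.
E[Z] = (1/2)·(4) + (1/2)·(9) = 13/2.

13/2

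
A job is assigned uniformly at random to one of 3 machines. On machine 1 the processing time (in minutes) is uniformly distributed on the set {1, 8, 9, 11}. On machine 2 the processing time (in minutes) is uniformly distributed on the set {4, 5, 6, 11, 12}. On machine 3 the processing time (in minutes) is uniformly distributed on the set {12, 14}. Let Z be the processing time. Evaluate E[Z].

E[Z | machine 1] = (1+8+9+11)/4 = 29/4.
E[Z | machine 2] = (4+5+6+11+12)/5 = 38/5.
E[Z | machine 3] = (12+14)/2 = 13.
By the law of total expectation,
E[Z] = (1/3)·(29/4) + (1/3)·(38/5) + (1/3)·(13) = 557/60.

557/60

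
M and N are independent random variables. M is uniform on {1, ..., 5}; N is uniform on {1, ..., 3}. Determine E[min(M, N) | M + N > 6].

8/3

Outcomes with M + N > 6: (4,3), (5,2), (5,3), each with probability 1/15.
E[min(M, N) | M + N > 6] = (3 + 2 + 3) / 3 = 8/3.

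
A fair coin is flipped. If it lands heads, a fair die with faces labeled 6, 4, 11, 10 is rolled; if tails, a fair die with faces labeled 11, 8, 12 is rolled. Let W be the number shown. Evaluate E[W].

E[W | heads] = (6+4+11+10)/4 = 31/4.
E[W | tails] = (11+8+12)/3 = 31/3.
E[W] = (1/2)·(31/4) + (1/2)·(31/3) = 217/24.

217/24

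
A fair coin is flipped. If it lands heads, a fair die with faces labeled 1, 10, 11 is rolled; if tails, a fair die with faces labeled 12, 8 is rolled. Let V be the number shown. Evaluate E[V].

E[V | heads] = (1+10+11)/3 = 22/3.
E[V | tails] = (12+8)/2 = 10.
By the law of total expectation,
E[V] = (1/2)·(22/3) + (1/2)·(10) = 26/3.

26/3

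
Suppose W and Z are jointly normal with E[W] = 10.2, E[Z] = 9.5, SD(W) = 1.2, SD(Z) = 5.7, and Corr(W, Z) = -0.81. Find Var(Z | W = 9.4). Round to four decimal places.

11.1733

Var(Z | W=x) = (1 − ρ²)·σ_Z².
Var(Z | W=9.4) = (5.7)²·(1 − (-0.81)²) = 32.49·0.3439 = 11.1733.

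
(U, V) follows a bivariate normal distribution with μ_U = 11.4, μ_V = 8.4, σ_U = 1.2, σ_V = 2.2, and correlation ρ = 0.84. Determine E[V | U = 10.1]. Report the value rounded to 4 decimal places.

6.3980

E[V | U=x] = μ_V + ρ(σ_V/σ_U)(x − μ_U) for jointly normal variables.
E[V | U=10.1] = 8.4 + (0.84)·(2.2/1.2)·(10.1 − (11.4)) = 8.4 + (1.54)·(-1.3) = 6.3980.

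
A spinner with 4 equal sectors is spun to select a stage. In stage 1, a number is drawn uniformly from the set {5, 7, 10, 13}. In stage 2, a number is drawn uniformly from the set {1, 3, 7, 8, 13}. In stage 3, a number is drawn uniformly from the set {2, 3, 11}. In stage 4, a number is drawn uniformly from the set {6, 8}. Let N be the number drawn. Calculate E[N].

1649/240

E[N | stage 1] = (5+7+10+13)/4 = 35/4.
E[N | stage 2] = (1+3+7+8+13)/5 = 32/5.
E[N | stage 3] = (2+3+11)/3 = 16/3.
E[N | stage 4] = (6+8)/2 = 7.
By the law of total expectation,
E[N] = (1/4)·(35/4) + (1/4)·(32/5) + (1/4)·(16/3) + (1/4)·(7) = 1649/240.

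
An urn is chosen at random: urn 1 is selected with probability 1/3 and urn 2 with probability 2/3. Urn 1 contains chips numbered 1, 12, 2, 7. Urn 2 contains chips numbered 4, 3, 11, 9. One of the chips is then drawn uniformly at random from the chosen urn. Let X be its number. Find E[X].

E[X | urn 1] = (1+12+2+7)/4 = 11/2.
E[X | urn 2] = (4+3+11+9)/4 = 27/4.
E[X] = (1/3)·(11/2) + (2/3)·(27/4) = 19/3.

19/3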